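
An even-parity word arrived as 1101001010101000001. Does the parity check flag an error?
Sum of received bits: 1+1+0+1+0+0+1+0+1+0+1+0+1+0+0+0+0+0+1 = 8; 8 mod 2 = 0. Result is 0 → no error detected.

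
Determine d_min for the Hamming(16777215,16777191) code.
d_min = 3 (every single-error-correcting Hamming code has d_min = 3).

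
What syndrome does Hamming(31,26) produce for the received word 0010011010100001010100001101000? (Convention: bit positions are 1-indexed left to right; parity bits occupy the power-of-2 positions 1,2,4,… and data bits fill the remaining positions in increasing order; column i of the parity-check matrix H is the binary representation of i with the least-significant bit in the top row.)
Syndrome s = H · r^T (mod 2), r = 0010011010100001010100001101000:
  s[0] = (1010101010101010101010101010101)·(0010011010100001010100001101000) mod 2 = 0+0+1+0+0+0+1+0+1+0+1+0+0+0+0+0+0+0+0+0+0+0+0+0+1+0+0+0+0+0+0 mod 2 = 1
  s[1] = (0110011001100110011001100110011)·(0010011010100001010100001101000) mod 2 = 0+0+1+0+0+1+1+0+0+0+1+0+0+0+0+0+0+1+0+0+0+0+0+0+0+1+0+0+0+0+0 mod 2 = 0
  s[2] = (0001111000011110000111100001111)·(0010011010100001010100001101000) mod 2 = 0+0+0+0+0+1+1+0+0+0+0+0+0+0+0+0+0+0+0+1+0+0+0+0+0+0+0+1+0+0+0 mod 2 = 0
  s[3] = (0000000111111110000000011111111)·(0010011010100001010100001101000) mod 2 = 0+0+0+0+0+0+0+0+1+0+1+0+0+0+0+0+0+0+0+0+0+0+0+0+1+1+0+1+0+0+0 mod 2 = 1
  s[4] = (0000000000000001111111111111111)·(0010011010100001010100001101000) mod 2 = 0+0+0+0+0+0+0+0+0+0+0+0+0+0+0+1+0+1+0+1+0+0+0+0+1+1+0+1+0+0+0 mod 2 = 0
Syndrome = 10010
Non-zero syndrome: error at position 9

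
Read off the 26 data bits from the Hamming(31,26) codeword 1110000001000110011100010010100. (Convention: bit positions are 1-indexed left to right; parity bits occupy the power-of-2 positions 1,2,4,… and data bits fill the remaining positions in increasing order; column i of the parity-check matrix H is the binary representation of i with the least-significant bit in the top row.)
Parity bits occupy power-of-2 positions; data bits are at positions {3,5,6,7,9,10,11,12,13,14,15,17,18,19,20,21,22,23,24,25,26,27,28,29,30,31} (1-indexed).
Extract: c[3]=1 c[5]=0 c[6]=0 c[7]=0 c[9]=0 c[10]=1 c[11]=0 c[12]=0 c[13]=0 c[14]=1 c[15]=1 c[17]=0 c[18]=1 c[19]=1 c[20]=1 c[21]=0 c[22]=0 c[23]=0 c[24]=1 c[25]=0 c[26]=0 c[27]=1 c[28]=0 c[29]=1 c[30]=0 c[31]=0
Data = 10000100011011100010010100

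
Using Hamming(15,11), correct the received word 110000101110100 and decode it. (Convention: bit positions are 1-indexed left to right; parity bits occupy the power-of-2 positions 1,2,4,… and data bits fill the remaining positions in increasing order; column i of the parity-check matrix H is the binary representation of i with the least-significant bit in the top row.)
Syndrome s = H · r^T (mod 2), r = 110000101110100:
  s[0] = (101010101010101)·(110000101110100) mod 2 = 1+0+0+0+0+0+1+0+1+0+1+0+1+0+0 mod 2 = 1
  s[1] = (011001100110011)·(110000101110100) mod 2 = 0+1+0+0+0+0+1+0+0+1+1+0+0+0+0 mod 2 = 0
  s[2] = (000111100001111)·(110000101110100) mod 2 = 0+0+0+0+0+0+1+0+0+0+0+0+1+0+0 mod 2 = 0
  s[3] = (000000011111111)·(110000101110100) mod 2 = 0+0+0+0+0+0+0+0+1+1+1+0+1+0+0 mod 2 = 0
Syndrome = 1000
Column 1 of H equals this syndrome → error at bit 1 (1-indexed).
Flip bit 1: 110000101110100 → 010000101110100
Extract data bits at positions {3,5,6,7,9,10,11,12,13,14,15}: 00011110100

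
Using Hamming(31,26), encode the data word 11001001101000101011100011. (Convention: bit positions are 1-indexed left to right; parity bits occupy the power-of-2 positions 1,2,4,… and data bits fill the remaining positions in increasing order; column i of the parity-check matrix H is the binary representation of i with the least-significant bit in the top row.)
Codeword c = d · G (mod 2), d = 11001001101000101011100011:
  c[0] = d·G[:,0] = (11001001101000101011100011)·(11011010101101010101010101) mod 2 = 1+1+0+0+1+0+0+0+1+0+1+0+0+0+0+0+0+0+0+1+0+0+0+0+0+1 mod 2 = 1
  c[1] = d·G[:,1] = (11001001101000101011100011)·(10110110011011001100110011) mod 2 = 1+0+0+0+0+0+0+0+0+0+1+0+0+0+0+0+1+0+0+0+1+0+0+0+1+1 mod 2 = 0
  c[2] = d·G[:,2] = (11001001101000101011100011)·(10000000000000000000000000) mod 2 = 1+0+0+0+0+0+0+0+0+0+0+0+0+0+0+0+0+0+0+0+0+0+0+0+0+0 mod 2 = 1
  c[3] = d·G[:,3] = (11001001101000101011100011)·(01110001111000111100001111) mod 2 = 0+1+0+0+0+0+0+1+1+0+1+0+0+0+1+0+1+0+0+0+0+0+0+0+1+1 mod 2 = 0
  c[4] = d·G[:,4] = (11001001101000101011100011)·(01000000000000000000000000) mod 2 = 0+1+0+0+0+0+0+0+0+0+0+0+0+0+0+0+0+0+0+0+0+0+0+0+0+0 mod 2 = 1
  c[5] = d·G[:,5] = (11001001101000101011100011)·(00100000000000000000000000) mod 2 = 0+0+0+0+0+0+0+0+0+0+0+0+0+0+0+0+0+0+0+0+0+0+0+0+0+0 mod 2 = 0
  c[6] = d·G[:,6] = (11001001101000101011100011)·(00010000000000000000000000) mod 2 = 0+0+0+0+0+0+0+0+0+0+0+0+0+0+0+0+0+0+0+0+0+0+0+0+0+0 mod 2 = 0
  c[7] = d·G[:,7] = (11001001101000101011100011)·(00001111111000000011111111) mod 2 = 0+0+0+0+1+0+0+1+1+0+1+0+0+0+0+0+0+0+1+1+1+0+0+0+1+1 mod 2 = 1
  c[8] = d·G[:,8] = (11001001101000101011100011)·(00001000000000000000000000) mod 2 = 0+0+0+0+1+0+0+0+0+0+0+0+0+0+0+0+0+0+0+0+0+0+0+0+0+0 mod 2 = 1
  c[9] = d·G[:,9] = (11001001101000101011100011)·(00000100000000000000000000) mod 2 = 0+0+0+0+0+0+0+0+0+0+0+0+0+0+0+0+0+0+0+0+0+0+0+0+0+0 mod 2 = 0
  c[10] = d·G[:,10] = (11001001101000101011100011)·(00000010000000000000000000) mod 2 = 0+0+0+0+0+0+0+0+0+0+0+0+0+0+0+0+0+0+0+0+0+0+0+0+0+0 mod 2 = 0
  c[11] = d·G[:,11] = (11001001101000101011100011)·(00000001000000000000000000) mod 2 = 0+0+0+0+0+0+0+1+0+0+0+0+0+0+0+0+0+0+0+0+0+0+0+0+0+0 mod 2 = 1
  c[12] = d·G[:,12] = (11001001101000101011100011)·(00000000100000000000000000) mod 2 = 0+0+0+0+0+0+0+0+1+0+0+0+0+0+0+0+0+0+0+0+0+0+0+0+0+0 mod 2 = 1
  c[13] = d·G[:,13] = (11001001101000101011100011)·(00000000010000000000000000) mod 2 = 0+0+0+0+0+0+0+0+0+0+0+0+0+0+0+0+0+0+0+0+0+0+0+0+0+0 mod 2 = 0
  c[14] = d·G[:,14] = (11001001101000101011100011)·(00000000001000000000000000) mod 2 = 0+0+0+0+0+0+0+0+0+0+1+0+0+0+0+0+0+0+0+0+0+0+0+0+0+0 mod 2 = 1
  c[15] = d·G[:,15] = (11001001101000101011100011)·(00000000000111111111111111) mod 2 = 0+0+0+0+0+0+0+0+0+0+0+0+0+0+1+0+1+0+1+1+1+0+0+0+1+1 mod 2 = 1
  c[16] = d·G[:,16] = (11001001101000101011100011)·(00000000000100000000000000) mod 2 = 0+0+0+0+0+0+0+0+0+0+0+0+0+0+0+0+0+0+0+0+0+0+0+0+0+0 mod 2 = 0
  c[17] = d·G[:,17] = (11001001101000101011100011)·(00000000000010000000000000) mod 2 = 0+0+0+0+0+0+0+0+0+0+0+0+0+0+0+0+0+0+0+0+0+0+0+0+0+0 mod 2 = 0
  c[18] = d·G[:,18] = (11001001101000101011100011)·(00000000000001000000000000) mod 2 = 0+0+0+0+0+0+0+0+0+0+0+0+0+0+0+0+0+0+0+0+0+0+0+0+0+0 mod 2 = 0
  c[19] = d·G[:,19] = (11001001101000101011100011)·(00000000000000100000000000) mod 2 = 0+0+0+0+0+0+0+0+0+0+0+0+0+0+1+0+0+0+0+0+0+0+0+0+0+0 mod 2 = 1
  c[20] = d·G[:,20] = (11001001101000101011100011)·(00000000000000010000000000) mod 2 = 0+0+0+0+0+0+0+0+0+0+0+0+0+0+0+0+0+0+0+0+0+0+0+0+0+0 mod 2 = 0
  c[21] = d·G[:,21] = (11001001101000101011100011)·(00000000000000001000000000) mod 2 = 0+0+0+0+0+0+0+0+0+0+0+0+0+0+0+0+1+0+0+0+0+0+0+0+0+0 mod 2 = 1
  c[22] = d·G[:,22] = (11001001101000101011100011)·(00000000000000000100000000) mod 2 = 0+0+0+0+0+0+0+0+0+0+0+0+0+0+0+0+0+0+0+0+0+0+0+0+0+0 mod 2 = 0
  c[23] = d·G[:,23] = (11001001101000101011100011)·(00000000000000000010000000) mod 2 = 0+0+0+0+0+0+0+0+0+0+0+0+0+0+0+0+0+0+1+0+0+0+0+0+0+0 mod 2 = 1
  c[24] = d·G[:,24] = (11001001101000101011100011)·(00000000000000000001000000) mod 2 = 0+0+0+0+0+0+0+0+0+0+0+0+0+0+0+0+0+0+0+1+0+0+0+0+0+0 mod 2 = 1
  c[25] = d·G[:,25] = (11001001101000101011100011)·(00000000000000000000100000) mod 2 = 0+0+0+0+0+0+0+0+0+0+0+0+0+0+0+0+0+0+0+0+1+0+0+0+0+0 mod 2 = 1
  c[26] = d·G[:,26] = (11001001101000101011100011)·(00000000000000000000010000) mod 2 = 0+0+0+0+0+0+0+0+0+0+0+0+0+0+0+0+0+0+0+0+0+0+0+0+0+0 mod 2 = 0
  c[27] = d·G[:,27] = (11001001101000101011100011)·(00000000000000000000001000) mod 2 = 0+0+0+0+0+0+0+0+0+0+0+0+0+0+0+0+0+0+0+0+0+0+0+0+0+0 mod 2 = 0
  c[28] = d·G[:,28] = (11001001101000101011100011)·(00000000000000000000000100) mod 2 = 0+0+0+0+0+0+0+0+0+0+0+0+0+0+0+0+0+0+0+0+0+0+0+0+0+0 mod 2 = 0
  c[29] = d·G[:,29] = (11001001101000101011100011)·(00000000000000000000000010) mod 2 = 0+0+0+0+0+0+0+0+0+0+0+0+0+0+0+0+0+0+0+0+0+0+0+0+1+0 mod 2 = 1
  c[30] = d·G[:,30] = (11001001101000101011100011)·(00000000000000000000000001) mod 2 = 0+0+0+0+0+0+0+0+0+0+0+0+0+0+0+0+0+0+0+0+0+0+0+0+0+1 mod 2 = 1
Codeword = 1010100110011011000101011100011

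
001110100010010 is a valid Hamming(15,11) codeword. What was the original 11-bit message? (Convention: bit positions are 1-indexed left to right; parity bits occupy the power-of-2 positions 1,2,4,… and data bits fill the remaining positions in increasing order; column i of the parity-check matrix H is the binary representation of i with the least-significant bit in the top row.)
Parity bits occupy power-of-2 positions; data bits are at positions {3,5,6,7,9,10,11,12,13,14,15} (1-indexed).
Extract: c[3]=1 c[5]=1 c[6]=0 c[7]=1 c[9]=0 c[10]=0 c[11]=1 c[12]=0 c[13]=0 c[14]=1 c[15]=0
Data = 11010010010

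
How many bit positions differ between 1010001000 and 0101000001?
XOR = 1111001001, count of 1s = 6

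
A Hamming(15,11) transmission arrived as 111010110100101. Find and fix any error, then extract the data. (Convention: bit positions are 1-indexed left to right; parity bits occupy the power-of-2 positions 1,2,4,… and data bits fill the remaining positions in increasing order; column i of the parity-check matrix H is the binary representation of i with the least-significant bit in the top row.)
Syndrome s = H · r^T (mod 2), r = 111010110100101:
  s[0] = (101010101010101)·(111010110100101) mod 2 = 1+0+1+0+1+0+1+0+0+0+0+0+1+0+1 mod 2 = 0
  s[1] = (011001100110011)·(111010110100101) mod 2 = 0+1+1+0+0+0+1+0+0+1+0+0+0+0+1 mod 2 = 1
  s[2] = (000111100001111)·(111010110100101) mod 2 = 0+0+0+0+1+0+1+0+0+0+0+0+1+0+1 mod 2 = 0
  s[3] = (000000011111111)·(111010110100101) mod 2 = 0+0+0+0+0+0+0+1+0+1+0+0+1+0+1 mod 2 = 0
Syndrome = 0100
Column 2 of H equals this syndrome → error at bit 2 (1-indexed).
Flip bit 2: 111010110100101 → 101010110100101
Extract data bits at positions {3,5,6,7,9,10,11,12,13,14,15}: 11010100101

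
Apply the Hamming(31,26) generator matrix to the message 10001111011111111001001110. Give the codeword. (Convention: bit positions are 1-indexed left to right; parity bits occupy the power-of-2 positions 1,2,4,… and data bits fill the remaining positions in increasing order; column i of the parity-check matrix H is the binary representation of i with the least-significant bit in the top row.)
Codeword c = d · G (mod 2), d = 10001111011111111001001110:
  c[0] = d·G[:,0] = (10001111011111111001001110)·(11011010101101010101010101) mod 2 = 1+0+0+0+1+0+1+0+0+0+1+1+0+1+0+1+0+0+0+1+0+0+0+1+0+0 mod 2 = 1
  c[1] = d·G[:,1] = (10001111011111111001001110)·(10110110011011001100110011) mod 2 = 1+0+0+0+0+1+1+0+0+1+1+0+1+1+0+0+1+0+0+0+0+0+0+0+1+0 mod 2 = 1
  c[2] = d·G[:,2] = (10001111011111111001001110)·(10000000000000000000000000) mod 2 = 1+0+0+0+0+0+0+0+0+0+0+0+0+0+0+0+0+0+0+0+0+0+0+0+0+0 mod 2 = 1
  c[3] = d·G[:,3] = (10001111011111111001001110)·(01110001111000111100001111) mod 2 = 0+0+0+0+0+0+0+1+0+1+1+0+0+0+1+1+1+0+0+0+0+0+1+1+1+0 mod 2 = 1
  c[4] = d·G[:,4] = (10001111011111111001001110)·(01000000000000000000000000) mod 2 = 0+0+0+0+0+0+0+0+0+0+0+0+0+0+0+0+0+0+0+0+0+0+0+0+0+0 mod 2 = 0
  c[5] = d·G[:,5] = (10001111011111111001001110)·(00100000000000000000000000) mod 2 = 0+0+0+0+0+0+0+0+0+0+0+0+0+0+0+0+0+0+0+0+0+0+0+0+0+0 mod 2 = 0
  c[6] = d·G[:,6] = (10001111011111111001001110)·(00010000000000000000000000) mod 2 = 0+0+0+0+0+0+0+0+0+0+0+0+0+0+0+0+0+0+0+0+0+0+0+0+0+0 mod 2 = 0
  c[7] = d·G[:,7] = (10001111011111111001001110)·(00001111111000000011111111) mod 2 = 0+0+0+0+1+1+1+1+0+1+1+0+0+0+0+0+0+0+0+1+0+0+1+1+1+0 mod 2 = 0
  c[8] = d·G[:,8] = (10001111011111111001001110)·(00001000000000000000000000) mod 2 = 0+0+0+0+1+0+0+0+0+0+0+0+0+0+0+0+0+0+0+0+0+0+0+0+0+0 mod 2 = 1
  c[9] = d·G[:,9] = (10001111011111111001001110)·(00000100000000000000000000) mod 2 = 0+0+0+0+0+1+0+0+0+0+0+0+0+0+0+0+0+0+0+0+0+0+0+0+0+0 mod 2 = 1
  c[10] = d·G[:,10] = (10001111011111111001001110)·(00000010000000000000000000) mod 2 = 0+0+0+0+0+0+1+0+0+0+0+0+0+0+0+0+0+0+0+0+0+0+0+0+0+0 mod 2 = 1
  c[11] = d·G[:,11] = (10001111011111111001001110)·(00000001000000000000000000) mod 2 = 0+0+0+0+0+0+0+1+0+0+0+0+0+0+0+0+0+0+0+0+0+0+0+0+0+0 mod 2 = 1
  c[12] = d·G[:,12] = (10001111011111111001001110)·(00000000100000000000000000) mod 2 = 0+0+0+0+0+0+0+0+0+0+0+0+0+0+0+0+0+0+0+0+0+0+0+0+0+0 mod 2 = 0
  c[13] = d·G[:,13] = (10001111011111111001001110)·(00000000010000000000000000) mod 2 = 0+0+0+0+0+0+0+0+0+1+0+0+0+0+0+0+0+0+0+0+0+0+0+0+0+0 mod 2 = 1
  c[14] = d·G[:,14] = (10001111011111111001001110)·(00000000001000000000000000) mod 2 = 0+0+0+0+0+0+0+0+0+0+1+0+0+0+0+0+0+0+0+0+0+0+0+0+0+0 mod 2 = 1
  c[15] = d·G[:,15] = (10001111011111111001001110)·(00000000000111111111111111) mod 2 = 0+0+0+0+0+0+0+0+0+0+0+1+1+1+1+1+1+0+0+1+0+0+1+1+1+0 mod 2 = 0
  c[16] = d·G[:,16] = (10001111011111111001001110)·(00000000000100000000000000) mod 2 = 0+0+0+0+0+0+0+0+0+0+0+1+0+0+0+0+0+0+0+0+0+0+0+0+0+0 mod 2 = 1
  c[17] = d·G[:,17] = (10001111011111111001001110)·(00000000000010000000000000) mod 2 = 0+0+0+0+0+0+0+0+0+0+0+0+1+0+0+0+0+0+0+0+0+0+0+0+0+0 mod 2 = 1
  c[18] = d·G[:,18] = (10001111011111111001001110)·(00000000000001000000000000) mod 2 = 0+0+0+0+0+0+0+0+0+0+0+0+0+1+0+0+0+0+0+0+0+0+0+0+0+0 mod 2 = 1
  c[19] = d·G[:,19] = (10001111011111111001001110)·(00000000000000100000000000) mod 2 = 0+0+0+0+0+0+0+0+0+0+0+0+0+0+1+0+0+0+0+0+0+0+0+0+0+0 mod 2 = 1
  c[20] = d·G[:,20] = (10001111011111111001001110)·(00000000000000010000000000) mod 2 = 0+0+0+0+0+0+0+0+0+0+0+0+0+0+0+1+0+0+0+0+0+0+0+0+0+0 mod 2 = 1
  c[21] = d·G[:,21] = (10001111011111111001001110)·(00000000000000001000000000) mod 2 = 0+0+0+0+0+0+0+0+0+0+0+0+0+0+0+0+1+0+0+0+0+0+0+0+0+0 mod 2 = 1
  c[22] = d·G[:,22] = (10001111011111111001001110)·(00000000000000000100000000) mod 2 = 0+0+0+0+0+0+0+0+0+0+0+0+0+0+0+0+0+0+0+0+0+0+0+0+0+0 mod 2 = 0
  c[23] = d·G[:,23] = (10001111011111111001001110)·(00000000000000000010000000) mod 2 = 0+0+0+0+0+0+0+0+0+0+0+0+0+0+0+0+0+0+0+0+0+0+0+0+0+0 mod 2 = 0
  c[24] = d·G[:,24] = (10001111011111111001001110)·(00000000000000000001000000) mod 2 = 0+0+0+0+0+0+0+0+0+0+0+0+0+0+0+0+0+0+0+1+0+0+0+0+0+0 mod 2 = 1
  c[25] = d·G[:,25] = (10001111011111111001001110)·(00000000000000000000100000) mod 2 = 0+0+0+0+0+0+0+0+0+0+0+0+0+0+0+0+0+0+0+0+0+0+0+0+0+0 mod 2 = 0
  c[26] = d·G[:,26] = (10001111011111111001001110)·(00000000000000000000010000) mod 2 = 0+0+0+0+0+0+0+0+0+0+0+0+0+0+0+0+0+0+0+0+0+0+0+0+0+0 mod 2 = 0
  c[27] = d·G[:,27] = (10001111011111111001001110)·(00000000000000000000001000) mod 2 = 0+0+0+0+0+0+0+0+0+0+0+0+0+0+0+0+0+0+0+0+0+0+1+0+0+0 mod 2 = 1
  c[28] = d·G[:,28] = (10001111011111111001001110)·(00000000000000000000000100) mod 2 = 0+0+0+0+0+0+0+0+0+0+0+0+0+0+0+0+0+0+0+0+0+0+0+1+0+0 mod 2 = 1
  c[29] = d·G[:,29] = (10001111011111111001001110)·(00000000000000000000000010) mod 2 = 0+0+0+0+0+0+0+0+0+0+0+0+0+0+0+0+0+0+0+0+0+0+0+0+1+0 mod 2 = 1
  c[30] = d·G[:,30] = (10001111011111111001001110)·(00000000000000000000000001) mod 2 = 0+0+0+0+0+0+0+0+0+0+0+0+0+0+0+0+0+0+0+0+0+0+0+0+0+0 mod 2 = 0
Codeword = 1111000011110110111111001001110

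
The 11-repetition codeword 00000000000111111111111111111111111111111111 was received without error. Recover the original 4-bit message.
Split into 11-bit blocks: 00000000000 11111111111 11111111111 11111111111
Data = 0111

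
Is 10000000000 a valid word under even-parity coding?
Sum of all bits: 1+0+0+0+0+0+0+0+0+0+0 = 1; 1 mod 2 = 1. Result is 1 → parity error detected.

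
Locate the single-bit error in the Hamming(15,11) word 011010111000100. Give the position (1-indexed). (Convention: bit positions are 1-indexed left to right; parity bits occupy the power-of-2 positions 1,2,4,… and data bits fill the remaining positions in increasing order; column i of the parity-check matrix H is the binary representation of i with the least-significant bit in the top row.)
Syndrome s = H · r^T (mod 2), r = 011010111000100:
  s[0] = (101010101010101)·(011010111000100) mod 2 = 0+0+1+0+1+0+1+0+1+0+0+0+1+0+0 mod 2 = 1
  s[1] = (011001100110011)·(011010111000100) mod 2 = 0+1+1+0+0+0+1+0+0+0+0+0+0+0+0 mod 2 = 1
  s[2] = (000111100001111)·(011010111000100) mod 2 = 0+0+0+0+1+0+1+0+0+0+0+0+1+0+0 mod 2 = 1
  s[3] = (000000011111111)·(011010111000100) mod 2 = 0+0+0+0+0+0+0+1+1+0+0+0+1+0+0 mod 2 = 1
Syndrome = 1111
Column i of H is the binary representation of i, so the syndrome is the binary index of the flipped bit.
Read s = 1111 with s[0] as LSB: 1·2^0 + 1·2^1 + 1·2^2 + 1·2^3 = 15.
Error is at bit position 15.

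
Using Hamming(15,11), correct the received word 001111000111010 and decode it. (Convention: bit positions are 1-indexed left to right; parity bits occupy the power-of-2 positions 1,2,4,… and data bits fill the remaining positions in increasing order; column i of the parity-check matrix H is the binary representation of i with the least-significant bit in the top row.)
Syndrome s = H · r^T (mod 2), r = 001111000111010:
  s[0] = (101010101010101)·(001111000111010) mod 2 = 0+0+1+0+1+0+0+0+0+0+1+0+0+0+0 mod 2 = 1
  s[1] = (011001100110011)·(001111000111010) mod 2 = 0+0+1+0+0+1+0+0+0+1+1+0+0+1+0 mod 2 = 1
  s[2] = (000111100001111)·(001111000111010) mod 2 = 0+0+0+1+1+1+0+0+0+0+0+1+0+1+0 mod 2 = 1
  s[3] = (000000011111111)·(001111000111010) mod 2 = 0+0+0+0+0+0+0+0+0+1+1+1+0+1+0 mod 2 = 0
Syndrome = 1110
Column 7 of H equals this syndrome → error at bit 7 (1-indexed).
Flip bit 7: 001111000111010 → 001111100111010
Extract data bits at positions {3,5,6,7,9,10,11,12,13,14,15}: 11110111010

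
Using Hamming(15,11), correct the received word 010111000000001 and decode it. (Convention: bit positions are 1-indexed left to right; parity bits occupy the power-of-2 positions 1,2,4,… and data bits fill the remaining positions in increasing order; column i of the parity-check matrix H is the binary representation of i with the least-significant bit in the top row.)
Syndrome s = H · r^T (mod 2), r = 010111000000001:
  s[0] = (101010101010101)·(010111000000001) mod 2 = 0+0+0+0+1+0+0+0+0+0+0+0+0+0+1 mod 2 = 0
  s[1] = (011001100110011)·(010111000000001) mod 2 = 0+1+0+0+0+1+0+0+0+0+0+0+0+0+1 mod 2 = 1
  s[2] = (000111100001111)·(010111000000001) mod 2 = 0+0+0+1+1+1+0+0+0+0+0+0+0+0+1 mod 2 = 0
  s[3] = (000000011111111)·(010111000000001) mod 2 = 0+0+0+0+0+0+0+0+0+0+0+0+0+0+1 mod 2 = 1
Syndrome = 0101
Column 10 of H equals this syndrome → error at bit 10 (1-indexed).
Flip bit 10: 010111000000001 → 010111000100001
Extract data bits at positions {3,5,6,7,9,10,11,12,13,14,15}: 01100100001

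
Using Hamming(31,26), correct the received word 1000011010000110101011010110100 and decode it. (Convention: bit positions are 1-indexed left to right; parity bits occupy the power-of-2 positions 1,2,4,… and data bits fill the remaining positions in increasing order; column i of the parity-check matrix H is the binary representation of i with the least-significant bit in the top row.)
Syndrome s = H · r^T (mod 2), r = 1000011010000110101011010110100:
  s[0] = (1010101010101010101010101010101)·(1000011010000110101011010110100) mod 2 = 1+0+0+0+0+0+1+0+1+0+0+0+0+0+1+0+1+0+1+0+1+0+0+0+0+0+1+0+1+0+0 mod 2 = 1
  s[1] = (0110011001100110011001100110011)·(1000011010000110101011010110100) mod 2 = 0+0+0+0+0+1+1+0+0+0+0+0+0+1+1+0+0+0+1+0+0+1+0+0+0+1+1+0+0+0+0 mod 2 = 0
  s[2] = (0001111000011110000111100001111)·(1000011010000110101011010110100) mod 2 = 0+0+0+0+0+1+1+0+0+0+0+0+0+1+1+0+0+0+0+0+1+1+0+0+0+0+0+0+1+0+0 mod 2 = 1
  s[3] = (0000000111111110000000011111111)·(1000011010000110101011010110100) mod 2 = 0+0+0+0+0+0+0+0+1+0+0+0+0+1+1+0+0+0+0+0+0+0+0+1+0+1+1+0+1+0+0 mod 2 = 1
  s[4] = (0000000000000001111111111111111)·(1000011010000110101011010110100) mod 2 = 0+0+0+0+0+0+0+0+0+0+0+0+0+0+0+0+1+0+1+0+1+1+0+1+0+1+1+0+1+0+0 mod 2 = 0
Syndrome = 10110
Column 13 of H equals this syndrome → error at bit 13 (1-indexed).
Flip bit 13: 1000011010000110101011010110100 → 1000011010001110101011010110100
Extract data bits at positions {3,5,6,7,9,10,11,12,13,14,15,17,18,19,20,21,22,23,24,25,26,27,28,29,30,31}: 00111000111101011010110100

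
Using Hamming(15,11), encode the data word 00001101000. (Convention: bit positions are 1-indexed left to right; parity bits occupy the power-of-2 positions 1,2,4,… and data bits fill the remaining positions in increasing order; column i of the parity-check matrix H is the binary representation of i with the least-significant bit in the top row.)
Codeword c = d · G (mod 2), d = 00001101000:
  c[0] = d·G[:,0] = (00001101000)·(11011010101) mod 2 = 0+0+0+0+1+0+0+0+0+0+0 mod 2 = 1
  c[1] = d·G[:,1] = (00001101000)·(10110110011) mod 2 = 0+0+0+0+0+1+0+0+0+0+0 mod 2 = 1
  c[2] = d·G[:,2] = (00001101000)·(10000000000) mod 2 = 0+0+0+0+0+0+0+0+0+0+0 mod 2 = 0
  c[3] = d·G[:,3] = (00001101000)·(01110001111) mod 2 = 0+0+0+0+0+0+0+1+0+0+0 mod 2 = 1
  c[4] = d·G[:,4] = (00001101000)·(01000000000) mod 2 = 0+0+0+0+0+0+0+0+0+0+0 mod 2 = 0
  c[5] = d·G[:,5] = (00001101000)·(00100000000) mod 2 = 0+0+0+0+0+0+0+0+0+0+0 mod 2 = 0
  c[6] = d·G[:,6] = (00001101000)·(00010000000) mod 2 = 0+0+0+0+0+0+0+0+0+0+0 mod 2 = 0
  c[7] = d·G[:,7] = (00001101000)·(00001111111) mod 2 = 0+0+0+0+1+1+0+1+0+0+0 mod 2 = 1
  c[8] = d·G[:,8] = (00001101000)·(00001000000) mod 2 = 0+0+0+0+1+0+0+0+0+0+0 mod 2 = 1
  c[9] = d·G[:,9] = (00001101000)·(00000100000) mod 2 = 0+0+0+0+0+1+0+0+0+0+0 mod 2 = 1
  c[10] = d·G[:,10] = (00001101000)·(00000010000) mod 2 = 0+0+0+0+0+0+0+0+0+0+0 mod 2 = 0
  c[11] = d·G[:,11] = (00001101000)·(00000001000) mod 2 = 0+0+0+0+0+0+0+1+0+0+0 mod 2 = 1
  c[12] = d·G[:,12] = (00001101000)·(00000000100) mod 2 = 0+0+0+0+0+0+0+0+0+0+0 mod 2 = 0
  c[13] = d·G[:,13] = (00001101000)·(00000000010) mod 2 = 0+0+0+0+0+0+0+0+0+0+0 mod 2 = 0
  c[14] = d·G[:,14] = (00001101000)·(00000000001) mod 2 = 0+0+0+0+0+0+0+0+0+0+0 mod 2 = 0
Codeword = 110100011101000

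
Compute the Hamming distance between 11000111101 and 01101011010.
XOR = 10101100111, count of 1s = 7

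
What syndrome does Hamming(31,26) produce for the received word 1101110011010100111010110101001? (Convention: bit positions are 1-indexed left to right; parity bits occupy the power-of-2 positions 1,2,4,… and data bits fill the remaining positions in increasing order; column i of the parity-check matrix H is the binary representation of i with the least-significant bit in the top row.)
Syndrome s = H · r^T (mod 2), r = 1101110011010100111010110101001:
  s[0] = (1010101010101010101010101010101)·(1101110011010100111010110101001) mod 2 = 1+0+0+0+1+0+0+0+1+0+0+0+0+0+0+0+1+0+1+0+1+0+1+0+0+0+0+0+0+0+1 mod 2 = 0
  s[1] = (0110011001100110011001100110011)·(1101110011010100111010110101001) mod 2 = 0+1+0+0+0+1+0+0+0+1+0+0+0+1+0+0+0+1+1+0+0+0+1+0+0+1+0+0+0+0+1 mod 2 = 1
  s[2] = (0001111000011110000111100001111)·(1101110011010100111010110101001) mod 2 = 0+0+0+1+1+1+0+0+0+0+0+1+0+1+0+0+0+0+0+0+1+0+1+0+0+0+0+1+0+0+1 mod 2 = 1
  s[3] = (0000000111111110000000011111111)·(1101110011010100111010110101001) mod 2 = 0+0+0+0+0+0+0+0+1+1+0+1+0+1+0+0+0+0+0+0+0+0+0+1+0+1+0+1+0+0+1 mod 2 = 0
  s[4] = (0000000000000001111111111111111)·(1101110011010100111010110101001) mod 2 = 0+0+0+0+0+0+0+0+0+0+0+0+0+0+0+0+1+1+1+0+1+0+1+1+0+1+0+1+0+0+1 mod 2 = 1
Syndrome = 01101
Non-zero syndrome: error at position 22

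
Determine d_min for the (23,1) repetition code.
d_min = 23 (the only two codewords are 0…0 and 1…1, differing in all 23 positions).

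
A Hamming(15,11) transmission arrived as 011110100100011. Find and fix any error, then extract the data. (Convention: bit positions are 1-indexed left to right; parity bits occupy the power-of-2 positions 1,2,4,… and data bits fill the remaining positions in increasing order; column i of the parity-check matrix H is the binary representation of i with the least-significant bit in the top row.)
Syndrome s = H · r^T (mod 2), r = 011110100100011:
  s[0] = (101010101010101)·(011110100100011) mod 2 = 0+0+1+0+1+0+1+0+0+0+0+0+0+0+1 mod 2 = 0
  s[1] = (011001100110011)·(011110100100011) mod 2 = 0+1+1+0+0+0+1+0+0+1+0+0+0+1+1 mod 2 = 0
  s[2] = (000111100001111)·(011110100100011) mod 2 = 0+0+0+1+1+0+1+0+0+0+0+0+0+1+1 mod 2 = 1
  s[3] = (000000011111111)·(011110100100011) mod 2 = 0+0+0+0+0+0+0+0+0+1+0+0+0+1+1 mod 2 = 1
Syndrome = 0011
Column 12 of H equals this syndrome → error at bit 12 (1-indexed).
Flip bit 12: 011110100100011 → 011110100101011
Extract data bits at positions {3,5,6,7,9,10,11,12,13,14,15}: 11010101011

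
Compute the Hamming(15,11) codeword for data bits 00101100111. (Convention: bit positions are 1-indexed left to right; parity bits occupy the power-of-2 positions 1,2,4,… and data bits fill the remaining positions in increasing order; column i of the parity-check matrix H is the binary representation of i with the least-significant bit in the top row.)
Codeword c = d · G (mod 2), d = 00101100111:
  c[0] = d·G[:,0] = (00101100111)·(11011010101) mod 2 = 0+0+0+0+1+0+0+0+1+0+1 mod 2 = 1
  c[1] = d·G[:,1] = (00101100111)·(10110110011) mod 2 = 0+0+1+0+0+1+0+0+0+1+1 mod 2 = 0
  c[2] = d·G[:,2] = (00101100111)·(10000000000) mod 2 = 0+0+0+0+0+0+0+0+0+0+0 mod 2 = 0
  c[3] = d·G[:,3] = (00101100111)·(01110001111) mod 2 = 0+0+1+0+0+0+0+0+1+1+1 mod 2 = 0
  c[4] = d·G[:,4] = (00101100111)·(01000000000) mod 2 = 0+0+0+0+0+0+0+0+0+0+0 mod 2 = 0
  c[5] = d·G[:,5] = (00101100111)·(00100000000) mod 2 = 0+0+1+0+0+0+0+0+0+0+0 mod 2 = 1
  c[6] = d·G[:,6] = (00101100111)·(00010000000) mod 2 = 0+0+0+0+0+0+0+0+0+0+0 mod 2 = 0
  c[7] = d·G[:,7] = (00101100111)·(00001111111) mod 2 = 0+0+0+0+1+1+0+0+1+1+1 mod 2 = 1
  c[8] = d·G[:,8] = (00101100111)·(00001000000) mod 2 = 0+0+0+0+1+0+0+0+0+0+0 mod 2 = 1
  c[9] = d·G[:,9] = (00101100111)·(00000100000) mod 2 = 0+0+0+0+0+1+0+0+0+0+0 mod 2 = 1
  c[10] = d·G[:,10] = (00101100111)·(00000010000) mod 2 = 0+0+0+0+0+0+0+0+0+0+0 mod 2 = 0
  c[11] = d·G[:,11] = (00101100111)·(00000001000) mod 2 = 0+0+0+0+0+0+0+0+0+0+0 mod 2 = 0
  c[12] = d·G[:,12] = (00101100111)·(00000000100) mod 2 = 0+0+0+0+0+0+0+0+1+0+0 mod 2 = 1
  c[13] = d·G[:,13] = (00101100111)·(00000000010) mod 2 = 0+0+0+0+0+0+0+0+0+1+0 mod 2 = 1
  c[14] = d·G[:,14] = (00101100111)·(00000000001) mod 2 = 0+0+0+0+0+0+0+0+0+0+1 mod 2 = 1
Codeword = 100001011100111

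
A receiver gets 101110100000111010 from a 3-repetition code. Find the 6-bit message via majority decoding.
Split into 3-bit blocks and majority-vote each:
  block 1 = 101: 2 ones, 1 zeros → 1
  block 2 = 110: 2 ones, 1 zeros → 1
  block 3 = 100: 1 ones, 2 zeros → 0
  block 4 = 000: 0 ones, 3 zeros → 0
  block 5 = 111: 3 ones, 0 zeros → 1
  block 6 = 010: 1 ones, 2 zeros → 0
Decoded = 110010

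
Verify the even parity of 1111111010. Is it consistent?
Sum of all bits: 1+1+1+1+1+1+1+0+1+0 = 8; 8 mod 2 = 0. Result is 0 → valid parity.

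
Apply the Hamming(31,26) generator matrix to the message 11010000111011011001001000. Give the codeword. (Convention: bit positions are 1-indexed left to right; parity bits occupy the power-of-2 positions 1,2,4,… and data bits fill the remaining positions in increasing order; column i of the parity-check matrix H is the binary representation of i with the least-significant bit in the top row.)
Codeword c = d · G (mod 2), d = 11010000111011011001001000:
  c[0] = d·G[:,0] = (11010000111011011001001000)·(11011010101101010101010101) mod 2 = 1+1+0+1+0+0+0+0+1+0+1+0+0+1+0+1+0+0+0+1+0+0+0+0+0+0 mod 2 = 0
  c[1] = d·G[:,1] = (11010000111011011001001000)·(10110110011011001100110011) mod 2 = 1+0+0+1+0+0+0+0+0+1+1+0+1+1+0+0+1+0+0+0+0+0+0+0+0+0 mod 2 = 1
  c[2] = d·G[:,2] = (11010000111011011001001000)·(10000000000000000000000000) mod 2 = 1+0+0+0+0+0+0+0+0+0+0+0+0+0+0+0+0+0+0+0+0+0+0+0+0+0 mod 2 = 1
  c[3] = d·G[:,3] = (11010000111011011001001000)·(01110001111000111100001111) mod 2 = 0+1+0+1+0+0+0+0+1+1+1+0+0+0+0+1+1+0+0+0+0+0+1+0+0+0 mod 2 = 0
  c[4] = d·G[:,4] = (11010000111011011001001000)·(01000000000000000000000000) mod 2 = 0+1+0+0+0+0+0+0+0+0+0+0+0+0+0+0+0+0+0+0+0+0+0+0+0+0 mod 2 = 1
  c[5] = d·G[:,5] = (11010000111011011001001000)·(00100000000000000000000000) mod 2 = 0+0+0+0+0+0+0+0+0+0+0+0+0+0+0+0+0+0+0+0+0+0+0+0+0+0 mod 2 = 0
  c[6] = d·G[:,6] = (11010000111011011001001000)·(00010000000000000000000000) mod 2 = 0+0+0+1+0+0+0+0+0+0+0+0+0+0+0+0+0+0+0+0+0+0+0+0+0+0 mod 2 = 1
  c[7] = d·G[:,7] = (11010000111011011001001000)·(00001111111000000011111111) mod 2 = 0+0+0+0+0+0+0+0+1+1+1+0+0+0+0+0+0+0+0+1+0+0+1+0+0+0 mod 2 = 1
  c[8] = d·G[:,8] = (11010000111011011001001000)·(00001000000000000000000000) mod 2 = 0+0+0+0+0+0+0+0+0+0+0+0+0+0+0+0+0+0+0+0+0+0+0+0+0+0 mod 2 = 0
  c[9] = d·G[:,9] = (11010000111011011001001000)·(00000100000000000000000000) mod 2 = 0+0+0+0+0+0+0+0+0+0+0+0+0+0+0+0+0+0+0+0+0+0+0+0+0+0 mod 2 = 0
  c[10] = d·G[:,10] = (11010000111011011001001000)·(00000010000000000000000000) mod 2 = 0+0+0+0+0+0+0+0+0+0+0+0+0+0+0+0+0+0+0+0+0+0+0+0+0+0 mod 2 = 0
  c[11] = d·G[:,11] = (11010000111011011001001000)·(00000001000000000000000000) mod 2 = 0+0+0+0+0+0+0+0+0+0+0+0+0+0+0+0+0+0+0+0+0+0+0+0+0+0 mod 2 = 0
  c[12] = d·G[:,12] = (11010000111011011001001000)·(00000000100000000000000000) mod 2 = 0+0+0+0+0+0+0+0+1+0+0+0+0+0+0+0+0+0+0+0+0+0+0+0+0+0 mod 2 = 1
  c[13] = d·G[:,13] = (11010000111011011001001000)·(00000000010000000000000000) mod 2 = 0+0+0+0+0+0+0+0+0+1+0+0+0+0+0+0+0+0+0+0+0+0+0+0+0+0 mod 2 = 1
  c[14] = d·G[:,14] = (11010000111011011001001000)·(00000000001000000000000000) mod 2 = 0+0+0+0+0+0+0+0+0+0+1+0+0+0+0+0+0+0+0+0+0+0+0+0+0+0 mod 2 = 1
  c[15] = d·G[:,15] = (11010000111011011001001000)·(00000000000111111111111111) mod 2 = 0+0+0+0+0+0+0+0+0+0+0+0+1+1+0+1+1+0+0+1+0+0+1+0+0+0 mod 2 = 0
  c[16] = d·G[:,16] = (11010000111011011001001000)·(00000000000100000000000000) mod 2 = 0+0+0+0+0+0+0+0+0+0+0+0+0+0+0+0+0+0+0+0+0+0+0+0+0+0 mod 2 = 0
  c[17] = d·G[:,17] = (11010000111011011001001000)·(00000000000010000000000000) mod 2 = 0+0+0+0+0+0+0+0+0+0+0+0+1+0+0+0+0+0+0+0+0+0+0+0+0+0 mod 2 = 1
  c[18] = d·G[:,18] = (11010000111011011001001000)·(00000000000001000000000000) mod 2 = 0+0+0+0+0+0+0+0+0+0+0+0+0+1+0+0+0+0+0+0+0+0+0+0+0+0 mod 2 = 1
  c[19] = d·G[:,19] = (11010000111011011001001000)·(00000000000000100000000000) mod 2 = 0+0+0+0+0+0+0+0+0+0+0+0+0+0+0+0+0+0+0+0+0+0+0+0+0+0 mod 2 = 0
  c[20] = d·G[:,20] = (11010000111011011001001000)·(00000000000000010000000000) mod 2 = 0+0+0+0+0+0+0+0+0+0+0+0+0+0+0+1+0+0+0+0+0+0+0+0+0+0 mod 2 = 1
  c[21] = d·G[:,21] = (11010000111011011001001000)·(00000000000000001000000000) mod 2 = 0+0+0+0+0+0+0+0+0+0+0+0+0+0+0+0+1+0+0+0+0+0+0+0+0+0 mod 2 = 1
  c[22] = d·G[:,22] = (11010000111011011001001000)·(00000000000000000100000000) mod 2 = 0+0+0+0+0+0+0+0+0+0+0+0+0+0+0+0+0+0+0+0+0+0+0+0+0+0 mod 2 = 0
  c[23] = d·G[:,23] = (11010000111011011001001000)·(00000000000000000010000000) mod 2 = 0+0+0+0+0+0+0+0+0+0+0+0+0+0+0+0+0+0+0+0+0+0+0+0+0+0 mod 2 = 0
  c[24] = d·G[:,24] = (11010000111011011001001000)·(00000000000000000001000000) mod 2 = 0+0+0+0+0+0+0+0+0+0+0+0+0+0+0+0+0+0+0+1+0+0+0+0+0+0 mod 2 = 1
  c[25] = d·G[:,25] = (11010000111011011001001000)·(00000000000000000000100000) mod 2 = 0+0+0+0+0+0+0+0+0+0+0+0+0+0+0+0+0+0+0+0+0+0+0+0+0+0 mod 2 = 0
  c[26] = d·G[:,26] = (11010000111011011001001000)·(00000000000000000000010000) mod 2 = 0+0+0+0+0+0+0+0+0+0+0+0+0+0+0+0+0+0+0+0+0+0+0+0+0+0 mod 2 = 0
  c[27] = d·G[:,27] = (11010000111011011001001000)·(00000000000000000000001000) mod 2 = 0+0+0+0+0+0+0+0+0+0+0+0+0+0+0+0+0+0+0+0+0+0+1+0+0+0 mod 2 = 1
  c[28] = d·G[:,28] = (11010000111011011001001000)·(00000000000000000000000100) mod 2 = 0+0+0+0+0+0+0+0+0+0+0+0+0+0+0+0+0+0+0+0+0+0+0+0+0+0 mod 2 = 0
  c[29] = d·G[:,29] = (11010000111011011001001000)·(00000000000000000000000010) mod 2 = 0+0+0+0+0+0+0+0+0+0+0+0+0+0+0+0+0+0+0+0+0+0+0+0+0+0 mod 2 = 0
  c[30] = d·G[:,30] = (11010000111011011001001000)·(00000000000000000000000001) mod 2 = 0+0+0+0+0+0+0+0+0+0+0+0+0+0+0+0+0+0+0+0+0+0+0+0+0+0 mod 2 = 0
Codeword = 0110101100001110011011001001000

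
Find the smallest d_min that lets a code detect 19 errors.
Detecting e errors requires d_min ≥ e + 1 = 19 + 1 = 20.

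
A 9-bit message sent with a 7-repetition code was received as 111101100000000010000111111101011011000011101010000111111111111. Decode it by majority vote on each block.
Split into 7-bit blocks and majority-vote each:
  block 1 = 1111011: 6 ones, 1 zeros → 1
  block 2 = 0000000: 0 ones, 7 zeros → 0
  block 3 = 0010000: 1 ones, 6 zeros → 0
  block 4 = 1111111: 7 ones, 0 zeros → 1
  block 5 = 0101101: 4 ones, 3 zeros → 1
  block 6 = 1000011: 3 ones, 4 zeros → 0
  block 7 = 1010100: 3 ones, 4 zeros → 0
  block 8 = 0011111: 5 ones, 2 zeros → 1
  block 9 = 1111111: 7 ones, 0 zeros → 1
Decoded = 100110011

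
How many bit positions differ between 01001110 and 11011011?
XOR = 10010101, count of 1s = 4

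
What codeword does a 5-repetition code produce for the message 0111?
Repeat each bit 5× and concatenate:
0→00000  1→11111  1→11111  1→11111
Codeword = 00000111111111111111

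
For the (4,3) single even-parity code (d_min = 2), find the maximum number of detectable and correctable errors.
Detection only: up to d_min − 1 = 1 errors.
Correction: up to ⌊(d_min − 1)/2⌋ = ⌊1/2⌋ = 0 errors.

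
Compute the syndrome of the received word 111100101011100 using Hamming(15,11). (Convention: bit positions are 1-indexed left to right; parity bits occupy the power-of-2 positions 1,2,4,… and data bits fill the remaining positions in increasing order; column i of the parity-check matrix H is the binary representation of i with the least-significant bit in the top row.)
Syndrome s = H · r^T (mod 2), r = 111100101011100:
  s[0] = (101010101010101)·(111100101011100) mod 2 = 1+0+1+0+0+0+1+0+1+0+1+0+1+0+0 mod 2 = 0
  s[1] = (011001100110011)·(111100101011100) mod 2 = 0+1+1+0+0+0+1+0+0+0+1+0+0+0+0 mod 2 = 0
  s[2] = (000111100001111)·(111100101011100) mod 2 = 0+0+0+1+0+0+1+0+0+0+0+1+1+0+0 mod 2 = 0
  s[3] = (000000011111111)·(111100101011100) mod 2 = 0+0+0+0+0+0+0+0+1+0+1+1+1+0+0 mod 2 = 0
Syndrome = 0000
s = 0: no error detected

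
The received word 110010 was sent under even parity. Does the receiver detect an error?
Sum of received bits: 1+1+0+0+1+0 = 3; 3 mod 2 = 1. Result is 1 ≠ 0 → error detected.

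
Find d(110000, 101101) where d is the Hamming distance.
XOR = 011101, count of 1s = 4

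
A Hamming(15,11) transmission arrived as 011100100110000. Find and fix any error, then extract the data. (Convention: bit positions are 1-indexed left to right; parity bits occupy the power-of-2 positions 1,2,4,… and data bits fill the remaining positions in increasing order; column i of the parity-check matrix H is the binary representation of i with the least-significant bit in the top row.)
Syndrome s = H · r^T (mod 2), r = 011100100110000:
  s[0] = (101010101010101)·(011100100110000) mod 2 = 0+0+1+0+0+0+1+0+0+0+1+0+0+0+0 mod 2 = 1
  s[1] = (011001100110011)·(011100100110000) mod 2 = 0+1+1+0+0+0+1+0+0+1+1+0+0+0+0 mod 2 = 1
  s[2] = (000111100001111)·(011100100110000) mod 2 = 0+0+0+1+0+0+1+0+0+0+0+0+0+0+0 mod 2 = 0
  s[3] = (000000011111111)·(011100100110000) mod 2 = 0+0+0+0+0+0+0+0+0+1+1+0+0+0+0 mod 2 = 0
Syndrome = 1100
Column 3 of H equals this syndrome → error at bit 3 (1-indexed).
Flip bit 3: 011100100110000 → 010100100110000
Extract data bits at positions {3,5,6,7,9,10,11,12,13,14,15}: 00010110000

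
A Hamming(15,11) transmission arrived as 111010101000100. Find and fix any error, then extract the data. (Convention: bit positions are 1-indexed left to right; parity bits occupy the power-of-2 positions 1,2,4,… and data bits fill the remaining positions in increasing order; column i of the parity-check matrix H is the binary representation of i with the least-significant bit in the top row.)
Syndrome s = H · r^T (mod 2), r = 111010101000100:
  s[0] = (101010101010101)·(111010101000100) mod 2 = 1+0+1+0+1+0+1+0+1+0+0+0+1+0+0 mod 2 = 0
  s[1] = (011001100110011)·(111010101000100) mod 2 = 0+1+1+0+0+0+1+0+0+0+0+0+0+0+0 mod 2 = 1
  s[2] = (000111100001111)·(111010101000100) mod 2 = 0+0+0+0+1+0+1+0+0+0+0+0+1+0+0 mod 2 = 1
  s[3] = (000000011111111)·(111010101000100) mod 2 = 0+0+0+0+0+0+0+0+1+0+0+0+1+0+0 mod 2 = 0
Syndrome = 0110
Column 6 of H equals this syndrome → error at bit 6 (1-indexed).
Flip bit 6: 111010101000100 → 111011101000100
Extract data bits at positions {3,5,6,7,9,10,11,12,13,14,15}: 11111000100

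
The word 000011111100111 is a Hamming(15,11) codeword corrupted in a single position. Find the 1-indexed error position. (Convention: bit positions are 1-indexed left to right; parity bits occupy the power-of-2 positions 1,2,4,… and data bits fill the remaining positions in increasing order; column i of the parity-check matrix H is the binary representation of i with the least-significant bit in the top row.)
Syndrome s = H · r^T (mod 2), r = 000011111100111:
  s[0] = (101010101010101)·(000011111100111) mod 2 = 0+0+0+0+1+0+1+0+1+0+0+0+1+0+1 mod 2 = 1
  s[1] = (011001100110011)·(000011111100111) mod 2 = 0+0+0+0+0+1+1+0+0+1+0+0+0+1+1 mod 2 = 1
  s[2] = (000111100001111)·(000011111100111) mod 2 = 0+0+0+0+1+1+1+0+0+0+0+0+1+1+1 mod 2 = 0
  s[3] = (000000011111111)·(000011111100111) mod 2 = 0+0+0+0+0+0+0+1+1+1+0+0+1+1+1 mod 2 = 0
Syndrome = 1100
Column i of H is the binary representation of i, so the syndrome is the binary index of the flipped bit.
Read s = 1100 with s[0] as LSB: 1·2^0 + 1·2^1 + 0·2^2 + 0·2^3 = 3.
Error is at bit position 3.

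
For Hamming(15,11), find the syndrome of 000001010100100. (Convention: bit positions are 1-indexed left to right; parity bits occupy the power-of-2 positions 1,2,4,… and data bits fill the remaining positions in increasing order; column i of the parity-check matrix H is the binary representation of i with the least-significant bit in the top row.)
Syndrome s = H · r^T (mod 2), r = 000001010100100:
  s[0] = (101010101010101)·(000001010100100) mod 2 = 0+0+0+0+0+0+0+0+0+0+0+0+1+0+0 mod 2 = 1
  s[1] = (011001100110011)·(000001010100100) mod 2 = 0+0+0+0+0+1+0+0+0+1+0+0+0+0+0 mod 2 = 0
  s[2] = (000111100001111)·(000001010100100) mod 2 = 0+0+0+0+0+1+0+0+0+0+0+0+1+0+0 mod 2 = 0
  s[3] = (000000011111111)·(000001010100100) mod 2 = 0+0+0+0+0+0+0+1+0+1+0+0+1+0+0 mod 2 = 1
Syndrome = 1001
Non-zero syndrome: error at position 9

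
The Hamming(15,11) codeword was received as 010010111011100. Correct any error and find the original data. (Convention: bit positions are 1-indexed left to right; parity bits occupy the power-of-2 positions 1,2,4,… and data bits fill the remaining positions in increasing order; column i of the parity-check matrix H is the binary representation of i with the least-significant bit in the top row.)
Syndrome s = H · r^T (mod 2), r = 010010111011100:
  s[0] = (101010101010101)·(010010111011100) mod 2 = 0+0+0+0+1+0+1+0+1+0+1+0+1+0+0 mod 2 = 1
  s[1] = (011001100110011)·(010010111011100) mod 2 = 0+1+0+0+0+0+1+0+0+0+1+0+0+0+0 mod 2 = 1
  s[2] = (000111100001111)·(010010111011100) mod 2 = 0+0+0+0+1+0+1+0+0+0+0+1+1+0+0 mod 2 = 0
  s[3] = (000000011111111)·(010010111011100) mod 2 = 0+0+0+0+0+0+0+1+1+0+1+1+1+0+0 mod 2 = 1
Syndrome = 1101
Column 11 of H equals this syndrome → error at bit 11 (1-indexed).
Flip bit 11: 010010111011100 → 010010111001100
Extract data bits at positions {3,5,6,7,9,10,11,12,13,14,15}: 01011001100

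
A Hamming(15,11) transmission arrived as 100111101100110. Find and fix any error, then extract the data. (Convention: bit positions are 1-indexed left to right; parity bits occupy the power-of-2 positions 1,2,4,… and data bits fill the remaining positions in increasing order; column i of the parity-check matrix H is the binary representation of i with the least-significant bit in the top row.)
Syndrome s = H · r^T (mod 2), r = 100111101100110:
  s[0] = (101010101010101)·(100111101100110) mod 2 = 1+0+0+0+1+0+1+0+1+0+0+0+1+0+0 mod 2 = 1
  s[1] = (011001100110011)·(100111101100110) mod 2 = 0+0+0+0+0+1+1+0+0+1+0+0+0+1+0 mod 2 = 0
  s[2] = (000111100001111)·(100111101100110) mod 2 = 0+0+0+1+1+1+1+0+0+0+0+0+1+1+0 mod 2 = 0
  s[3] = (000000011111111)·(100111101100110) mod 2 = 0+0+0+0+0+0+0+0+1+1+0+0+1+1+0 mod 2 = 0
Syndrome = 1000
Column 1 of H equals this syndrome → error at bit 1 (1-indexed).
Flip bit 1: 100111101100110 → 000111101100110
Extract data bits at positions {3,5,6,7,9,10,11,12,13,14,15}: 01111100110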